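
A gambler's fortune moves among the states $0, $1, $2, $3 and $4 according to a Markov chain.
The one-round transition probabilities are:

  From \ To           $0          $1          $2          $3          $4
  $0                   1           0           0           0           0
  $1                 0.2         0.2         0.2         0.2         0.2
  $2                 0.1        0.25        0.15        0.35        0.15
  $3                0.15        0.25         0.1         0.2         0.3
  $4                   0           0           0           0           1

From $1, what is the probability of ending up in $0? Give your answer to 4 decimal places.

Let h(s) be the probability of absorption at $0 starting from transient state s. Then h($0) = 1 and h($4) = 0. By first-step analysis:
h($1) = 0.2·1 + 0.2·h($1) + 0.2·h($2) + 0.2·h($3) + 0.2·0
h($2) = 0.1·1 + 0.25·h($1) + 0.15·h($2) + 0.35·h($3) + 0.15·0
h($3) = 0.15·1 + 0.25·h($1) + 0.1·h($2) + 0.2·h($3) + 0.3·0
Solving: h($1) = 0.4453, h($2) = 0.4039, h($3) = 0.3771.
Starting from $1, the probability is 0.4453.

0.4453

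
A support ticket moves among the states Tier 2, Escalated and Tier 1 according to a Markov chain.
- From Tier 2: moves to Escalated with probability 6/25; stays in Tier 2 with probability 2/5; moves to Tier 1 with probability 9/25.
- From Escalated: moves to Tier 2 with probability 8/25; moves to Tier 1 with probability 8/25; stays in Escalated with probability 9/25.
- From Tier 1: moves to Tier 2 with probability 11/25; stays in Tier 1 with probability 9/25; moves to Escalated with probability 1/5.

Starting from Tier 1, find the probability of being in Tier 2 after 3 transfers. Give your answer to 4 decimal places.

Propagate the distribution vector 3 transfers from Tier 1.
After 0 transfers: (0.0000, 0.0000, 1.0000)
After 1 transfer: (0.4400, 0.2000, 0.3600)
After 2 transfers: (0.3984, 0.2496, 0.3520)
After 3 transfers: (0.3941, 0.2559, 0.3500)
P(in Tier 2 after 3 transfers) = 0.3941

0.3941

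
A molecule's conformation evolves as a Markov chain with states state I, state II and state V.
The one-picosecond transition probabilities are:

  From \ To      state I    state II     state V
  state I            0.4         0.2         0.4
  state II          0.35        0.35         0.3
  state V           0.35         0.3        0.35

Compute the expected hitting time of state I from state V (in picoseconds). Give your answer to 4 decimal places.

Let t(s) be the expected number of picoseconds to first reach state I from state s, with t(state I) = 0. Conditioning on the first picosecond:
t(state II) = 1 + 0.35·t(state II) + 0.3·t(state V)
t(state V) = 1 + 0.3·t(state II) + 0.35·t(state V)
Solving: t(state II) = 2.8571, t(state V) = 2.8571.
Expected picoseconds from state V to state I: 2.8571.

2.8571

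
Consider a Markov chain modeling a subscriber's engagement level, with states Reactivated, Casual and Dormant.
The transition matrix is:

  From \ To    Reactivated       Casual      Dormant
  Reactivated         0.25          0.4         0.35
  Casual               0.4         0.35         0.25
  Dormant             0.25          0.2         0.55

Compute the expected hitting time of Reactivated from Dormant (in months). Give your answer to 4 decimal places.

Let t(s) be the expected number of months to first reach Reactivated from state s, with t(Reactivated) = 0. Conditioning on the first month:
t(Casual) = 1 + 0.35·t(Casual) + 0.25·t(Dormant)
t(Dormant) = 1 + 0.2·t(Casual) + 0.55·t(Dormant)
Solving: t(Casual) = 2.8866, t(Dormant) = 3.5052.
Expected months from Dormant to Reactivated: 3.5052.

3.5052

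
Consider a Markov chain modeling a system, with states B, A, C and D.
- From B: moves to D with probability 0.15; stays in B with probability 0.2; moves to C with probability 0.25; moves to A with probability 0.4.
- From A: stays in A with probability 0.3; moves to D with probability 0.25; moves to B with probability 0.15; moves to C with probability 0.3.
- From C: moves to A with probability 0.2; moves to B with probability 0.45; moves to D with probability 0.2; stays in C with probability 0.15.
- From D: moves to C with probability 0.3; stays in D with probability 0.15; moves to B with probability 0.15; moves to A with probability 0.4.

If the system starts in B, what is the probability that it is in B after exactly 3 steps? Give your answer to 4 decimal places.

0.2375

Propagate the distribution vector 3 steps from B.
After 0 steps: (1.0000, 0.0000, 0.0000, 0.0000)
After 1 step: (0.2000, 0.4000, 0.2500, 0.1500)
After 2 steps: (0.2350, 0.3100, 0.2525, 0.2025)
After 3 steps: (0.2375, 0.3185, 0.2504, 0.1936)
P(in B after 3 steps) = 0.2375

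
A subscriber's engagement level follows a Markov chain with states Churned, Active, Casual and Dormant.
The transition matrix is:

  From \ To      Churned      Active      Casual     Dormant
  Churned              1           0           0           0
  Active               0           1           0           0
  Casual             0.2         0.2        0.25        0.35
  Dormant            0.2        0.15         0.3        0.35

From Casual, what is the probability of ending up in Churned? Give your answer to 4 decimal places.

0.5229

Let h(s) be the probability of absorption at Churned starting from transient state s. Then h(Churned) = 1 and h(Active) = 0. By first-step analysis:
h(Casual) = 0.2·1 + 0.2·0 + 0.25·h(Casual) + 0.35·h(Dormant)
h(Dormant) = 0.2·1 + 0.15·0 + 0.3·h(Casual) + 0.35·h(Dormant)
Solving: h(Casual) = 0.5229, h(Dormant) = 0.5490.
Starting from Casual, the probability is 0.5229.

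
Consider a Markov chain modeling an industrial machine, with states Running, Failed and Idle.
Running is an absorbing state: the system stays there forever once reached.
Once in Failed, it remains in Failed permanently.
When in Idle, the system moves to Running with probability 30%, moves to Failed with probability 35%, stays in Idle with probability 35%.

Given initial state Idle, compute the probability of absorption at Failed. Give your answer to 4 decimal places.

0.5385

Let h(s) be the probability of absorption at Failed starting from transient state s. Then h(Failed) = 1 and h(Running) = 0. By first-step analysis:
h(Idle) = 0.3·0 + 0.35·1 + 0.35·h(Idle)
Solving: h(Idle) = 0.5385.
Starting from Idle, the probability is 0.5385.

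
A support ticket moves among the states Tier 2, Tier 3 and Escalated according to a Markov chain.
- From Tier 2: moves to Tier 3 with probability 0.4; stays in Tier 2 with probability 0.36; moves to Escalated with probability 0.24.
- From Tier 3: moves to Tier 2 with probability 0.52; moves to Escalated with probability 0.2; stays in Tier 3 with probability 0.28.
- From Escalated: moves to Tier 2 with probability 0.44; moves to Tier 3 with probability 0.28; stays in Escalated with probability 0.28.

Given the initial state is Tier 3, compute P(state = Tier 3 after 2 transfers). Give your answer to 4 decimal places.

0.3424

Sum over the intermediate state after 1 transfer:
P = P(Tier 3→Tier 2)·P(Tier 2→Tier 3) + P(Tier 3→Tier 3)·P(Tier 3→Tier 3) + P(Tier 3→Escalated)·P(Escalated→Tier 3)
  = 0.52×0.4 + 0.28×0.28 + 0.2×0.28
  = 0.2080 + 0.0784 + 0.0560 = 0.3424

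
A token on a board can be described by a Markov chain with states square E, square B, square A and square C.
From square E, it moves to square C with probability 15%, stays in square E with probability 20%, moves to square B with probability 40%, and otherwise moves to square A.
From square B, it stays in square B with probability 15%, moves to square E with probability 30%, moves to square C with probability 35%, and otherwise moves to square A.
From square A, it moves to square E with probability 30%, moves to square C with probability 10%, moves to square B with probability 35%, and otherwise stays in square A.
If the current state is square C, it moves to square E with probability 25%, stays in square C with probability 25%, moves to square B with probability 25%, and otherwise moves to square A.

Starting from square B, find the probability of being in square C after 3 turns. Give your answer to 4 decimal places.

0.2184

Propagate the distribution vector 3 turns from square B.
After 0 turns: (0.0000, 1.0000, 0.0000, 0.0000)
After 1 turn: (0.3000, 0.1500, 0.2000, 0.3500)
After 2 turns: (0.2525, 0.3000, 0.2425, 0.2050)
After 3 turns: (0.2645, 0.2821, 0.2350, 0.2184)
P(in square C after 3 turns) = 0.2184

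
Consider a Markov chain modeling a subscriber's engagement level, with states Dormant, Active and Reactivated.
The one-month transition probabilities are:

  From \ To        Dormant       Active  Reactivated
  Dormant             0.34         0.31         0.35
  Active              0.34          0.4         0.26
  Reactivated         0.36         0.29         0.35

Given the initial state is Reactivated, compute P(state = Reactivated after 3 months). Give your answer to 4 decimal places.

Propagate the distribution vector 3 months from Reactivated.
After 0 months: (0.0000, 0.0000, 1.0000)
After 1 month: (0.3600, 0.2900, 0.3500)
After 2 months: (0.3470, 0.3291, 0.3239)
After 3 months: (0.3465, 0.3331, 0.3204)
P(in Reactivated after 3 months) = 0.3204

0.3204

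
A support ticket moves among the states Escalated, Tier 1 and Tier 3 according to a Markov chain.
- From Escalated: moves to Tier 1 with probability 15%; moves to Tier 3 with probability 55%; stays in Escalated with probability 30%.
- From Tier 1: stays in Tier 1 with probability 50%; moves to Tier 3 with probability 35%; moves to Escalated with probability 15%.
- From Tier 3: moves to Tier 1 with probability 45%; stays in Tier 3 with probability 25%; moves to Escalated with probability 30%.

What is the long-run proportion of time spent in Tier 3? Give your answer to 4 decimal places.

Let the stationary distribution be π with π = πP and π_1 + π_2 + π_3 = 1.
π_1 = 0.3·π_1 + 0.15·π_2 + 0.3·π_3
π_2 = 0.15·π_1 + 0.5·π_2 + 0.45·π_3
Solving with the normalization constraint gives π = (0.2403, 0.3978, 0.3619).
So the stationary probability of Tier 3 is 0.3619.

0.3619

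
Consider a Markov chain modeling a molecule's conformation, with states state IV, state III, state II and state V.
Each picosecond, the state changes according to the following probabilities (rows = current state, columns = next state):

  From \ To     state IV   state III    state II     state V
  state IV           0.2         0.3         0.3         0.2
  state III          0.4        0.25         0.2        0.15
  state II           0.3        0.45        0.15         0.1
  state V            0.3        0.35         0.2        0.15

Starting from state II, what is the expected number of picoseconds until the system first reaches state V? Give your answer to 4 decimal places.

Let t(s) be the expected number of picoseconds to first reach state V from state s, with t(state V) = 0. Conditioning on the first picosecond:
t(state IV) = 1 + 0.2·t(state IV) + 0.3·t(state III) + 0.3·t(state II)
t(state III) = 1 + 0.4·t(state IV) + 0.25·t(state III) + 0.2·t(state II)
t(state II) = 1 + 0.3·t(state IV) + 0.45·t(state III) + 0.15·t(state II)
Solving: t(state IV) = 6.2214, t(state III) = 6.4631, t(state II) = 6.7939.
Expected picoseconds from state II to state V: 6.7939.

6.7939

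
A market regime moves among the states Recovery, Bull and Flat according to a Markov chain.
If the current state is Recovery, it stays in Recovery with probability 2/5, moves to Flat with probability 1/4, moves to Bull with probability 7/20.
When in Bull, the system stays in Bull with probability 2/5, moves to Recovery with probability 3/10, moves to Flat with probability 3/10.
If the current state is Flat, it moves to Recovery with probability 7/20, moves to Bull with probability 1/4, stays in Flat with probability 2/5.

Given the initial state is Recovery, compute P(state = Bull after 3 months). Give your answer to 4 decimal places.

Propagate the distribution vector 3 months from Recovery.
After 0 months: (1.0000, 0.0000, 0.0000)
After 1 month: (0.4000, 0.3500, 0.2500)
After 2 months: (0.3525, 0.3425, 0.3050)
After 3 months: (0.3505, 0.3366, 0.3129)
P(in Bull after 3 months) = 0.3366

0.3366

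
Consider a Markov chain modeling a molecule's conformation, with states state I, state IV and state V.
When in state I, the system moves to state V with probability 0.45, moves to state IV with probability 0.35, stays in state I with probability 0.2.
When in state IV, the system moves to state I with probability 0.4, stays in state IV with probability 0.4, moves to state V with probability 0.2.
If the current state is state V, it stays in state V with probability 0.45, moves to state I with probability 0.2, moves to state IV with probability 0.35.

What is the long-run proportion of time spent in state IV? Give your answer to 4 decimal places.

Let the stationary distribution be π with π = πP and π_1 + π_2 + π_3 = 1.
π_1 = 0.2·π_1 + 0.4·π_2 + 0.2·π_3
π_2 = 0.35·π_1 + 0.4·π_2 + 0.35·π_3
Solving with the normalization constraint gives π = (0.2737, 0.3684, 0.3579).
So the stationary probability of state IV is 0.3684.

0.3684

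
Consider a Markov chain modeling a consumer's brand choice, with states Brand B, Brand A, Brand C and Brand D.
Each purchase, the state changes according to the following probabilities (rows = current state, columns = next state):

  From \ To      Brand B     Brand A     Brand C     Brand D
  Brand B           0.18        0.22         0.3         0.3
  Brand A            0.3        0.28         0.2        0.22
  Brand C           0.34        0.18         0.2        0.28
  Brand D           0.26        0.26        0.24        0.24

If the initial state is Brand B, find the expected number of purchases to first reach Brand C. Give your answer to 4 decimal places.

3.8521

Let t(s) be the expected number of purchases to first reach Brand C from state s, with t(Brand C) = 0. Conditioning on the first purchase:
t(Brand B) = 1 + 0.18·t(Brand B) + 0.22·t(Brand A) + 0.3·t(Brand D)
t(Brand A) = 1 + 0.3·t(Brand B) + 0.28·t(Brand A) + 0.22·t(Brand D)
t(Brand D) = 1 + 0.26·t(Brand B) + 0.26·t(Brand A) + 0.24·t(Brand D)
Solving: t(Brand B) = 3.8521, t(Brand A) = 4.2421, t(Brand D) = 4.0848.
Expected purchases from Brand B to Brand C: 3.8521.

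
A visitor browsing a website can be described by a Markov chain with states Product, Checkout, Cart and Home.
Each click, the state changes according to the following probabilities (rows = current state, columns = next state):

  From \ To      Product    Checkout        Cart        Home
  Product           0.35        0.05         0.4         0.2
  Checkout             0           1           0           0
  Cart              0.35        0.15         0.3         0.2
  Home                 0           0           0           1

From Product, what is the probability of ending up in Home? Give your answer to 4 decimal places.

0.6984

Let h(s) be the probability of absorption at Home starting from transient state s. Then h(Home) = 1 and h(Checkout) = 0. By first-step analysis:
h(Product) = 0.35·h(Product) + 0.05·0 + 0.4·h(Cart) + 0.2·1
h(Cart) = 0.35·h(Product) + 0.15·0 + 0.3·h(Cart) + 0.2·1
Solving: h(Product) = 0.6984, h(Cart) = 0.6349.
Starting from Product, the probability is 0.6984.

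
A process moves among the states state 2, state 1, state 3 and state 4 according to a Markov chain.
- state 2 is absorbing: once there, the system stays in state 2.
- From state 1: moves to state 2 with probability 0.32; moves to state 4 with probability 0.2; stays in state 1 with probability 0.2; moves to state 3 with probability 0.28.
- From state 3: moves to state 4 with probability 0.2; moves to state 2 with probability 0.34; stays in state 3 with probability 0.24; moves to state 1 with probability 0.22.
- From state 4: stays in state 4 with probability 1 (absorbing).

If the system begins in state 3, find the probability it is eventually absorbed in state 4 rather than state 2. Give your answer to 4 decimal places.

0.3734

Let h(s) be the probability of absorption at state 4 starting from transient state s. Then h(state 4) = 1 and h(state 2) = 0. By first-step analysis:
h(state 1) = 0.32·0 + 0.2·h(state 1) + 0.28·h(state 3) + 0.2·1
h(state 3) = 0.34·0 + 0.22·h(state 1) + 0.24·h(state 3) + 0.2·1
Solving: h(state 1) = 0.3807, h(state 3) = 0.3734.
Starting from state 3, the probability is 0.3734.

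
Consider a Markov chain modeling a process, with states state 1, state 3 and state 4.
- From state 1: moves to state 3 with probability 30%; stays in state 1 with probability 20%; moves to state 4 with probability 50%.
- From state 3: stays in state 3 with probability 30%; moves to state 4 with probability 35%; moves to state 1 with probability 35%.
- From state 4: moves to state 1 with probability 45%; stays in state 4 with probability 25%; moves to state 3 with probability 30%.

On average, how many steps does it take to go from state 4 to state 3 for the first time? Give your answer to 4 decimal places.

Let t(s) be the expected number of steps to first reach state 3 from state s, with t(state 3) = 0. Conditioning on the first step:
t(state 1) = 1 + 0.2·t(state 1) + 0.5·t(state 4)
t(state 4) = 1 + 0.45·t(state 1) + 0.25·t(state 4)
Solving: t(state 1) = 3.3333, t(state 4) = 3.3333.
Expected steps from state 4 to state 3: 3.3333.

3.3333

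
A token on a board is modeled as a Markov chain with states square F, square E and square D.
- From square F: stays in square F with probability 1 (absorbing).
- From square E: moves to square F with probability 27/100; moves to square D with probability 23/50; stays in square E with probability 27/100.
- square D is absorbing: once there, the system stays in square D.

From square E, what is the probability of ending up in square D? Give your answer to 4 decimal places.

0.6301

Let h(s) be the probability of absorption at square D starting from transient state s. Then h(square D) = 1 and h(square F) = 0. By first-step analysis:
h(square E) = 0.27·0 + 0.27·h(square E) + 0.46·1
Solving: h(square E) = 0.6301.
Starting from square E, the probability is 0.6301.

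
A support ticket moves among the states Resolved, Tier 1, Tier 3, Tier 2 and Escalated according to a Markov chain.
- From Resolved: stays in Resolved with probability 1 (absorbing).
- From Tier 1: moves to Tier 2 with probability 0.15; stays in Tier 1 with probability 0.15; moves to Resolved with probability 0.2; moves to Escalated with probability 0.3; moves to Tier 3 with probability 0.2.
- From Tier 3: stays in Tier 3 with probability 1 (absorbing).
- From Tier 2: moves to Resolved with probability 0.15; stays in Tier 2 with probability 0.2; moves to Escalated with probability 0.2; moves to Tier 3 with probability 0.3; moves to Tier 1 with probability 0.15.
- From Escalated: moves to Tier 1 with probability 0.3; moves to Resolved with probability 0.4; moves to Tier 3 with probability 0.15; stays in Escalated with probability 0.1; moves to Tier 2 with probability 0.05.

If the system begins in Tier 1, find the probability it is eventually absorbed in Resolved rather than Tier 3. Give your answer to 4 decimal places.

0.5450

Let h(s) be the probability of absorption at Resolved starting from transient state s. Then h(Resolved) = 1 and h(Tier 3) = 0. By first-step analysis:
h(Tier 1) = 0.2·1 + 0.15·h(Tier 1) + 0.2·0 + 0.15·h(Tier 2) + 0.3·h(Escalated)
h(Tier 2) = 0.15·1 + 0.15·h(Tier 1) + 0.3·0 + 0.2·h(Tier 2) + 0.2·h(Escalated)
h(Escalated) = 0.4·1 + 0.3·h(Tier 1) + 0.15·0 + 0.05·h(Tier 2) + 0.1·h(Escalated)
Solving: h(Tier 1) = 0.5450, h(Tier 2) = 0.4525, h(Escalated) = 0.6513.
Starting from Tier 1, the probability is 0.5450.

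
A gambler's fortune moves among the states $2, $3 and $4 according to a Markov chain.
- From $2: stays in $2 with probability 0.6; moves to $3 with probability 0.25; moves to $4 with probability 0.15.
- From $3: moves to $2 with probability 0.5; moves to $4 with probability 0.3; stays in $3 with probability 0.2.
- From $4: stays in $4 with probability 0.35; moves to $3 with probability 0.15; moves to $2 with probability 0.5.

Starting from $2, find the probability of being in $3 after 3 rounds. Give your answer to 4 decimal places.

0.2171

Propagate the distribution vector 3 rounds from $2.
After 0 rounds: (1.0000, 0.0000, 0.0000)
After 1 round: (0.6000, 0.2500, 0.1500)
After 2 rounds: (0.5600, 0.2225, 0.2175)
After 3 rounds: (0.5560, 0.2171, 0.2269)
P(in $3 after 3 rounds) = 0.2171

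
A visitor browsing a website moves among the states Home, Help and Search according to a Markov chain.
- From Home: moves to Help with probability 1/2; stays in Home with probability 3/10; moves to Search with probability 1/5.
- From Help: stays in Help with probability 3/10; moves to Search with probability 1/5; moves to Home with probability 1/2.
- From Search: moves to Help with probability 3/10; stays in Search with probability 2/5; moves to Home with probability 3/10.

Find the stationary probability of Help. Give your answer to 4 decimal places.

Let the stationary distribution be π with π = πP and π_1 + π_2 + π_3 = 1.
π_1 = 0.3·π_1 + 0.5·π_2 + 0.3·π_3
π_2 = 0.5·π_1 + 0.3·π_2 + 0.3·π_3
Solving with the normalization constraint gives π = (0.3750, 0.3750, 0.2500).
So the stationary probability of Help is 0.3750.

0.3750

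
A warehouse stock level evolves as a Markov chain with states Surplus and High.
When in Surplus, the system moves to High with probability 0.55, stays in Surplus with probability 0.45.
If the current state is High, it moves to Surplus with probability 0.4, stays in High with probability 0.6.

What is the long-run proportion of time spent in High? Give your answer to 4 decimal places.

Let the stationary distribution be π with π = πP and π_1 + π_2 = 1.
π_1 = 0.45·π_1 + 0.4·π_2
Solving with the normalization constraint gives π = (0.4211, 0.5789).
So the stationary probability of High is 0.5789.

0.5789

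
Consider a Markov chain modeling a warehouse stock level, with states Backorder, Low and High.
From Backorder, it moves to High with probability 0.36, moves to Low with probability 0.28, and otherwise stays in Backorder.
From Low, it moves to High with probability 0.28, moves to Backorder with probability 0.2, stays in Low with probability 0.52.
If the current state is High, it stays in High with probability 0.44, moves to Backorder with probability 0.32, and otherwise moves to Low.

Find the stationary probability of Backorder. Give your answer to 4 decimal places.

0.2897

Let the stationary distribution be π with π = πP and π_1 + π_2 + π_3 = 1.
π_1 = 0.36·π_1 + 0.2·π_2 + 0.32·π_3
π_2 = 0.28·π_1 + 0.52·π_2 + 0.24·π_3
Solving with the normalization constraint gives π = (0.2897, 0.3494, 0.3609).
So the stationary probability of Backorder is 0.2897.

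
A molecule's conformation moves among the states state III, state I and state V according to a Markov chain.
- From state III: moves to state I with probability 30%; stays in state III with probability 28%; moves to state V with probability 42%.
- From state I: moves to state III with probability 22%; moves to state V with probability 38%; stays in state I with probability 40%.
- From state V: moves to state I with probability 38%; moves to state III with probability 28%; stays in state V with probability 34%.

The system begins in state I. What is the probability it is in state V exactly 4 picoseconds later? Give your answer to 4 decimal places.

0.3753

Propagate the distribution vector 4 picoseconds from state I.
After 0 picoseconds: (0.0000, 1.0000, 0.0000)
After 1 picosecond: (0.2200, 0.4000, 0.3800)
After 2 picoseconds: (0.2560, 0.3704, 0.3736)
After 3 picoseconds: (0.2578, 0.3669, 0.3753)
After 4 picoseconds: (0.2580, 0.3667, 0.3753)
P(in state V after 4 picoseconds) = 0.3753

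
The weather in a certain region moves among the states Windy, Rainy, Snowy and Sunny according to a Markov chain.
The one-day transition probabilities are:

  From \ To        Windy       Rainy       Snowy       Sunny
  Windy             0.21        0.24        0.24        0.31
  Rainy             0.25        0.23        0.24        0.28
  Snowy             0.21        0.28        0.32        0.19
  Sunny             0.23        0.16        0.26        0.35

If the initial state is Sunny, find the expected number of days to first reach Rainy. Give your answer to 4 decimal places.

Let t(s) be the expected number of days to first reach Rainy from state s, with t(Rainy) = 0. Conditioning on the first day:
t(Windy) = 1 + 0.21·t(Windy) + 0.24·t(Snowy) + 0.31·t(Sunny)
t(Snowy) = 1 + 0.21·t(Windy) + 0.32·t(Snowy) + 0.19·t(Sunny)
t(Sunny) = 1 + 0.23·t(Windy) + 0.26·t(Snowy) + 0.35·t(Sunny)
Solving: t(Windy) = 4.3951, t(Snowy) = 4.1569, t(Sunny) = 4.7564.
Expected days from Sunny to Rainy: 4.7564.

4.7564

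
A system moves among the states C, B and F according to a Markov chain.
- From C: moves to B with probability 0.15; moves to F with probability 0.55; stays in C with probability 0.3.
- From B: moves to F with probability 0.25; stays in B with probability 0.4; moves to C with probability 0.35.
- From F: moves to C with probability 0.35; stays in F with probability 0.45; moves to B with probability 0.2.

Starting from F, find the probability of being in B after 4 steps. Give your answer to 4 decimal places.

0.2289

Propagate the distribution vector 4 steps from F.
After 0 steps: (0.0000, 0.0000, 1.0000)
After 1 step: (0.3500, 0.2000, 0.4500)
After 2 steps: (0.3325, 0.2225, 0.4450)
After 3 steps: (0.3334, 0.2279, 0.4388)
After 4 steps: (0.3333, 0.2289, 0.4378)
P(in B after 4 steps) = 0.2289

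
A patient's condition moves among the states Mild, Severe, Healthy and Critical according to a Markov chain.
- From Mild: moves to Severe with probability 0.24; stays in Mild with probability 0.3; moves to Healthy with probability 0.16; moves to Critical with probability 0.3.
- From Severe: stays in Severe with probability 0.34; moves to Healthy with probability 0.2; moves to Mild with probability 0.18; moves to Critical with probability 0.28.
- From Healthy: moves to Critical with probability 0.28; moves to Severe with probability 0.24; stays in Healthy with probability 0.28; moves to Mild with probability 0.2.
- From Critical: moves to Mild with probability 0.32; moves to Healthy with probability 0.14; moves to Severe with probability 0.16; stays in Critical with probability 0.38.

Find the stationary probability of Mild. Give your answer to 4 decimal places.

Let the stationary distribution be π with π = πP and π_1 + π_2 + π_3 + π_4 = 1.
π_1 = 0.3·π_1 + 0.18·π_2 + 0.2·π_3 + 0.32·π_4
π_2 = 0.24·π_1 + 0.34·π_2 + 0.24·π_3 + 0.16·π_4
π_3 = 0.16·π_1 + 0.2·π_2 + 0.28·π_3 + 0.14·π_4
Solving with the normalization constraint gives π = (0.2592, 0.2385, 0.1855, 0.3169).
So the stationary probability of Mild is 0.2592.

0.2592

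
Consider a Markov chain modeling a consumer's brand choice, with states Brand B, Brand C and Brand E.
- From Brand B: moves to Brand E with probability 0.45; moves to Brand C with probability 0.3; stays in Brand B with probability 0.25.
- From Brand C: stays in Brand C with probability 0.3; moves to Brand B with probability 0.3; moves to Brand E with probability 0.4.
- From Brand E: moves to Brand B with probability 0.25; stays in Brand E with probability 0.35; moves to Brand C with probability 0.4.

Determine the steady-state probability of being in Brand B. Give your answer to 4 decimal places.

0.2670

Let the stationary distribution be π with π = πP and π_1 + π_2 + π_3 = 1.
π_1 = 0.25·π_1 + 0.3·π_2 + 0.25·π_3
π_2 = 0.3·π_1 + 0.3·π_2 + 0.4·π_3
Solving with the normalization constraint gives π = (0.2670, 0.3394, 0.3937).
So the stationary probability of Brand B is 0.2670.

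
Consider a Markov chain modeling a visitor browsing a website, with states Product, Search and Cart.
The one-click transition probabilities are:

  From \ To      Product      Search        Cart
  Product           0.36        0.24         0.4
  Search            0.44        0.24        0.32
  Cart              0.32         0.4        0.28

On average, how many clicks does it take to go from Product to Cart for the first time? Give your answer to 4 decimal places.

Let t(s) be the expected number of clicks to first reach Cart from state s, with t(Cart) = 0. Conditioning on the first click:
t(Product) = 1 + 0.36·t(Product) + 0.24·t(Search)
t(Search) = 1 + 0.44·t(Product) + 0.24·t(Search)
Solving: t(Product) = 2.6261, t(Search) = 2.8361.
Expected clicks from Product to Cart: 2.6261.

2.6261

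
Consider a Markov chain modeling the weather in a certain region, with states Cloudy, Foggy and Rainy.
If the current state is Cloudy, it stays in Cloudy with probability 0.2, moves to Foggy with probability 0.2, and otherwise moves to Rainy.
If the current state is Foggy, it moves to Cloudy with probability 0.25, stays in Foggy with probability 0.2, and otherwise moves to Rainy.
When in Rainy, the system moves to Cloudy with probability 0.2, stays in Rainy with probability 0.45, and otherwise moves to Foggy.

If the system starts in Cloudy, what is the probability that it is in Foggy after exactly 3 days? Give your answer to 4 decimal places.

Propagate the distribution vector 3 days from Cloudy.
After 0 days: (1.0000, 0.0000, 0.0000)
After 1 day: (0.2000, 0.2000, 0.6000)
After 2 days: (0.2100, 0.2900, 0.5000)
After 3 days: (0.2145, 0.2750, 0.5105)
P(in Foggy after 3 days) = 0.2750

0.2750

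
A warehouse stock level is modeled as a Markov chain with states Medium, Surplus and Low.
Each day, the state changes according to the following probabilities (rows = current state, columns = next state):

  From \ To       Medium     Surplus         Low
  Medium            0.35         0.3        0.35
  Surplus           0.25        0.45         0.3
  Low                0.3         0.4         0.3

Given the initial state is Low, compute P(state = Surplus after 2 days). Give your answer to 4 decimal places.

0.3900

Sum over the intermediate state after 1 day:
P = P(Low→Medium)·P(Medium→Surplus) + P(Low→Surplus)·P(Surplus→Surplus) + P(Low→Low)·P(Low→Surplus)
  = 0.3×0.3 + 0.4×0.45 + 0.3×0.4
  = 0.0900 + 0.1800 + 0.1200 = 0.3900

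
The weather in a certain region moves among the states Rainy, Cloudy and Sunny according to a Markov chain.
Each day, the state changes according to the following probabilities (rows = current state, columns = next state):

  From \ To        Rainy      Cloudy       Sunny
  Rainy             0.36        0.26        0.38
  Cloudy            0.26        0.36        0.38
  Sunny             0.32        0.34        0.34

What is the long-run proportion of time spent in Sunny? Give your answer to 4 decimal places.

0.3654

Let the stationary distribution be π with π = πP and π_1 + π_2 + π_3 = 1.
π_1 = 0.36·π_1 + 0.26·π_2 + 0.32·π_3
π_2 = 0.26·π_1 + 0.36·π_2 + 0.34·π_3
Solving with the normalization constraint gives π = (0.3132, 0.3214, 0.3654).
So the stationary probability of Sunny is 0.3654.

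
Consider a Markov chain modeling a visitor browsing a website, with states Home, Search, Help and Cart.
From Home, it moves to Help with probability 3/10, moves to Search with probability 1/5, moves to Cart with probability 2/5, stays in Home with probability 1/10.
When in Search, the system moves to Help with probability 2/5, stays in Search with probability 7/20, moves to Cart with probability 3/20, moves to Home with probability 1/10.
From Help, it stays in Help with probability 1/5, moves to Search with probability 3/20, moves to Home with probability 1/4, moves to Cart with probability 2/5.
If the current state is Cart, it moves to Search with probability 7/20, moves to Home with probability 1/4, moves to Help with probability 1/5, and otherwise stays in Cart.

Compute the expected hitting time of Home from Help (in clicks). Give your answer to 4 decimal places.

Let t(s) be the expected number of clicks to first reach Home from state s, with t(Home) = 0. Conditioning on the first click:
t(Search) = 1 + 0.35·t(Search) + 0.4·t(Help) + 0.15·t(Cart)
t(Help) = 1 + 0.15·t(Search) + 0.2·t(Help) + 0.4·t(Cart)
t(Cart) = 1 + 0.35·t(Search) + 0.2·t(Help) + 0.2·t(Cart)
Solving: t(Search) = 5.5738, t(Help) = 4.7307, t(Cart) = 4.8712.
Expected clicks from Help to Home: 4.7307.

4.7307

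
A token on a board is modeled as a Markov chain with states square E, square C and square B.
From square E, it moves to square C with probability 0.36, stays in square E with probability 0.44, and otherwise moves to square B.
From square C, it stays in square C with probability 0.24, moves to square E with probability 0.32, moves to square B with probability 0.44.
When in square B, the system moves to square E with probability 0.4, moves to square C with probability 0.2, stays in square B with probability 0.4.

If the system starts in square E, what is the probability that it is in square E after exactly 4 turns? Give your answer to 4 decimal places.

0.3938

Propagate the distribution vector 4 turns from square E.
After 0 turns: (1.0000, 0.0000, 0.0000)
After 1 turn: (0.4400, 0.3600, 0.2000)
After 2 turns: (0.3888, 0.2848, 0.3264)
After 3 turns: (0.3928, 0.2736, 0.3336)
After 4 turns: (0.3938, 0.2738, 0.3324)
P(in square E after 4 turns) = 0.3938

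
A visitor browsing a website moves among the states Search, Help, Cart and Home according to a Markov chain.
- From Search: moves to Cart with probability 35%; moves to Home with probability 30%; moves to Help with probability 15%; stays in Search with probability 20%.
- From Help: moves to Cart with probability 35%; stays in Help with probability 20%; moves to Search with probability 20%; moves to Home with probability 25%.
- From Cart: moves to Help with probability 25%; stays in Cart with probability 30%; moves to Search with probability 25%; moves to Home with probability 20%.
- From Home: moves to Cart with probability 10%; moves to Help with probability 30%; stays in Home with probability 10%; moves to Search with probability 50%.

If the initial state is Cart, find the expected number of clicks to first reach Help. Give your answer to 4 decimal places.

Let t(s) be the expected number of clicks to first reach Help from state s, with t(Help) = 0. Conditioning on the first click:
t(Search) = 1 + 0.2·t(Search) + 0.35·t(Cart) + 0.3·t(Home)
t(Cart) = 1 + 0.25·t(Search) + 0.3·t(Cart) + 0.2·t(Home)
t(Home) = 1 + 0.5·t(Search) + 0.1·t(Cart) + 0.1·t(Home)
Solving: t(Search) = 4.7182, t(Cart) = 4.3171, t(Home) = 4.2120.
Expected clicks from Cart to Help: 4.3171.

4.3171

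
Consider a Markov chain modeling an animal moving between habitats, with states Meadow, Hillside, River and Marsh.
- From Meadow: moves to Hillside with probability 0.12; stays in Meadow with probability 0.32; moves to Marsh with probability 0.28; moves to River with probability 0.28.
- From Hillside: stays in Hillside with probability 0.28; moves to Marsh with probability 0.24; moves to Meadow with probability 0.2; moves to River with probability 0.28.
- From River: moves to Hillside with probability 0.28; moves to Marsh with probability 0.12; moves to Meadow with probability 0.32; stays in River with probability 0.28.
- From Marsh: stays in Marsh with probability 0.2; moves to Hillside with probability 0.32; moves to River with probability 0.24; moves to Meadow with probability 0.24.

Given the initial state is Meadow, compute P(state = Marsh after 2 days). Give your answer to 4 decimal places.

Propagate the distribution vector 2 days from Meadow.
After 0 days: (1.0000, 0.0000, 0.0000, 0.0000)
After 1 day: (0.3200, 0.1200, 0.2800, 0.2800)
After 2 days: (0.2832, 0.2400, 0.2688, 0.2080)
P(in Marsh after 2 days) = 0.2080

0.2080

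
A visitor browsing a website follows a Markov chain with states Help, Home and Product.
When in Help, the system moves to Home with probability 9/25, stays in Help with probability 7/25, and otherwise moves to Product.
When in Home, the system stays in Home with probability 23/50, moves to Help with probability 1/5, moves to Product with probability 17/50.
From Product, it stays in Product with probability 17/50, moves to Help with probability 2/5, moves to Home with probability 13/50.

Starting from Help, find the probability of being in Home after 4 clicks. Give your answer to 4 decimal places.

Propagate the distribution vector 4 clicks from Help.
After 0 clicks: (1.0000, 0.0000, 0.0000)
After 1 click: (0.2800, 0.3600, 0.3600)
After 2 clicks: (0.2944, 0.3600, 0.3456)
After 3 clicks: (0.2927, 0.3614, 0.3459)
After 4 clicks: (0.2926, 0.3616, 0.3459)
P(in Home after 4 clicks) = 0.3616

0.3616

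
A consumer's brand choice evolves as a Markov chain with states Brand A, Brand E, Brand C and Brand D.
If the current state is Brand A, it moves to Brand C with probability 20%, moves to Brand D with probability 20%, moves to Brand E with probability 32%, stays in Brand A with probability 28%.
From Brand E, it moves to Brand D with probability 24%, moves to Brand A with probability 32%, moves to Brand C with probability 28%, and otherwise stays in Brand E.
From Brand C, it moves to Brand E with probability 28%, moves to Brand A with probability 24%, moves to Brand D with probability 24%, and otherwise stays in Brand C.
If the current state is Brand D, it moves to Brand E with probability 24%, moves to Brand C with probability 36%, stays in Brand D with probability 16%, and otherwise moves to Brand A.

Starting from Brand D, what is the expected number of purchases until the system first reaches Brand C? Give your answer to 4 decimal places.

3.3626

Let t(s) be the expected number of purchases to first reach Brand C from state s, with t(Brand C) = 0. Conditioning on the first purchase:
t(Brand A) = 1 + 0.28·t(Brand A) + 0.32·t(Brand E) + 0.2·t(Brand D)
t(Brand E) = 1 + 0.32·t(Brand A) + 0.16·t(Brand E) + 0.24·t(Brand D)
t(Brand D) = 1 + 0.24·t(Brand A) + 0.24·t(Brand E) + 0.16·t(Brand D)
Solving: t(Brand A) = 3.9474, t(Brand E) = 3.6550, t(Brand D) = 3.3626.
Expected purchases from Brand D to Brand C: 3.3626.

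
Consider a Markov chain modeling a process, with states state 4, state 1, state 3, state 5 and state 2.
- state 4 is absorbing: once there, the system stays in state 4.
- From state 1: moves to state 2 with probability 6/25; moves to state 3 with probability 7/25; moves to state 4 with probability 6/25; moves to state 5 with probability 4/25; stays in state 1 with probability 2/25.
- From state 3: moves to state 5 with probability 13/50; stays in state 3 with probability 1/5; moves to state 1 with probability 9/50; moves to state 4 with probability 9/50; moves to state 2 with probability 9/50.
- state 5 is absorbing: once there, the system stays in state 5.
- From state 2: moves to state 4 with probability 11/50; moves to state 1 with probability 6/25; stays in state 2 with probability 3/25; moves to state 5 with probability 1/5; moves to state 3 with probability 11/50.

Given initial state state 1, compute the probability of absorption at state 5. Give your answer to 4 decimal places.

Let h(s) be the probability of absorption at state 5 starting from transient state s. Then h(state 5) = 1 and h(state 4) = 0. By first-step analysis:
h(state 1) = 0.24·0 + 0.08·h(state 1) + 0.28·h(state 3) + 0.16·1 + 0.24·h(state 2)
h(state 3) = 0.18·0 + 0.18·h(state 1) + 0.2·h(state 3) + 0.26·1 + 0.18·h(state 2)
h(state 2) = 0.22·0 + 0.24·h(state 1) + 0.22·h(state 3) + 0.2·1 + 0.12·h(state 2)
Solving: h(state 1) = 0.4659, h(state 3) = 0.5399, h(state 2) = 0.4893.
Starting from state 1, the probability is 0.4659.

0.4659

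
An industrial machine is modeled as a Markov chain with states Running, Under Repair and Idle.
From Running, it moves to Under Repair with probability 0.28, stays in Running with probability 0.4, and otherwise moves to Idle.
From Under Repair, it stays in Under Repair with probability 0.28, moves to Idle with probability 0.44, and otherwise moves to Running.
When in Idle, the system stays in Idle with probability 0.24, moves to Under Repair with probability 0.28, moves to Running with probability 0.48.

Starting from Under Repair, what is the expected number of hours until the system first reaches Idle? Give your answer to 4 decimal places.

2.4887

Let t(s) be the expected number of hours to first reach Idle from state s, with t(Idle) = 0. Conditioning on the first hour:
t(Running) = 1 + 0.4·t(Running) + 0.28·t(Under Repair)
t(Under Repair) = 1 + 0.28·t(Running) + 0.28·t(Under Repair)
Solving: t(Running) = 2.8281, t(Under Repair) = 2.4887.
Expected hours from Under Repair to Idle: 2.4887.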